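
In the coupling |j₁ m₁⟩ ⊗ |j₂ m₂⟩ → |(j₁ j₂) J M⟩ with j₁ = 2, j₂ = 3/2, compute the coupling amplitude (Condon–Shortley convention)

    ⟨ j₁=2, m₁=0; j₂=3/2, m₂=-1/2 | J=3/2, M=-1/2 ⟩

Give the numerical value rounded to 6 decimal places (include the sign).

√[4·2!2!1!/6! · 2!2!1!2!1!2!] = √(16/45)
  +(−1)^0/∏(0,2,2,1,0,0)! = 1/4  (running 1/4)
  +(−1)^1/∏(1,1,1,0,1,1)! = -1  (running -3/4)
⟨..|..⟩ = √(16/45)·(-3/4) = -0.447214

−√(1/5) = -0.447214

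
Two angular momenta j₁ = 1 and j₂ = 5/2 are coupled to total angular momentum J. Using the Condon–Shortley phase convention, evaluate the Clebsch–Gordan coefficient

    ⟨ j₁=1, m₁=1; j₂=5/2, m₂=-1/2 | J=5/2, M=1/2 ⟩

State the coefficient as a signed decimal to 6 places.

triangle: 1!×1!×4!/7! = 24/5040
(j±m)!: 2!×0!×2!×3!×3!×2! = 288
prefactor² = (2J+1)×Δ×N² = 288/35
  k=0: +1/(0!×1!×0!×2!×1!×2!) = 1/4
Σ = 1/4  ⇒  CG² = 288/35×1/4² = 18/35
CG = +√(18/35) = +0.717137

+0.717137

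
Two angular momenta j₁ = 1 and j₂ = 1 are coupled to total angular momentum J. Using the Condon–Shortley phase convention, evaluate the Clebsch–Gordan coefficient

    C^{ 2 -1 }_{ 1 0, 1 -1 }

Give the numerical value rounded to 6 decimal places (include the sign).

j₁+j₂−J=0  J+j₁−j₂=2  J−j₁+j₂=2  j₁+j₂+J+1=5
(j₁±m₁, j₂±m₂, J±M) = (1,1,0,2,1,3)
P² = 2
sum k=0..0:
  [0] +1/2 = 1/2
S = 1/2
C² = P²·S² = 1/2 ; C = +0.707107

+√(1/2) ≈ +0.707107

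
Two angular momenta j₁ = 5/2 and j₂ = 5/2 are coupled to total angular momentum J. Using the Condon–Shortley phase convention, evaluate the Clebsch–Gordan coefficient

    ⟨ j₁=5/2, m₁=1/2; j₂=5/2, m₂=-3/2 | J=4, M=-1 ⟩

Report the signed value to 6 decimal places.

triangle: 1!×4!×4!/10! = 576/3628800
(j±m)!: 3!×2!×1!×4!×3!×5! = 207360
prefactor² = (2J+1)×Δ×N² = 10368/35
  k=0: +1/(0!×1!×2!×1!×2!×3!) = 1/24
  k=1: −1/(1!×0!×1!×0!×3!×4!) = -1/144
Σ = 5/144  ⇒  CG² = 10368/35×5/144² = 5/14
CG = +√(5/14) = +0.597614

+√(5/14) ≈ +0.597614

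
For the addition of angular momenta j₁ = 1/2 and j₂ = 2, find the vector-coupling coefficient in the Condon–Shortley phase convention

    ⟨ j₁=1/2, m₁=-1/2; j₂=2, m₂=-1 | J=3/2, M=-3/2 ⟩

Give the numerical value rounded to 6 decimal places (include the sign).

j₁+j₂−J=1  J+j₁−j₂=0  J−j₁+j₂=3  j₁+j₂+J+1=5
(j₁±m₁, j₂±m₂, J±M) = (0,1,1,3,0,3)
P² = 36/5
sum k=1..1:
  [1] −1/6 = -1/6
S = -1/6
C² = P²·S² = 1/5 ; C = -0.447214

−√(1/5) ≈ -0.447214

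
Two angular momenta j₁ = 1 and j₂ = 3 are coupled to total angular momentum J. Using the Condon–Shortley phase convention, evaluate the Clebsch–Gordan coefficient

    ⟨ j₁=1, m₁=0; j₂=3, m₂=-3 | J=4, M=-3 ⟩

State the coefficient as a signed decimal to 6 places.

+√(1/4) = +0.500000

√[9·0!2!6!/9! · 1!1!0!6!1!7!] = √(129600)
  +(−1)^0/∏(0,0,1,0,1,6)! = 1/720  (running 1/720)
⟨..|..⟩ = √(129600)·(1/720) = +0.500000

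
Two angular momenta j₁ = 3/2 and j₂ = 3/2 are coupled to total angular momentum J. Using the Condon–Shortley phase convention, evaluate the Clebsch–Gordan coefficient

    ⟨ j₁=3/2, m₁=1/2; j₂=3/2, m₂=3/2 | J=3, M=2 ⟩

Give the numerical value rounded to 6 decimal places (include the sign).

+√(1/2) = +0.707107

j₁+j₂−J=0  J+j₁−j₂=3  J−j₁+j₂=3  j₁+j₂+J+1=7
(j₁±m₁, j₂±m₂, J±M) = (2,1,3,0,5,1)
P² = 72
sum k=0..0:
  [0] +1/12 = 1/12
S = 1/12
C² = P²·S² = 1/2 ; C = +0.707107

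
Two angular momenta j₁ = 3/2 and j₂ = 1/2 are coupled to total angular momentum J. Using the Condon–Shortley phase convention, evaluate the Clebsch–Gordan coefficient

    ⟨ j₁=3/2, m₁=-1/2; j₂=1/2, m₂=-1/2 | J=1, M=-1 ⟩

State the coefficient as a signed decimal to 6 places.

√[3·1!2!0!/4! · 1!2!0!1!0!2!] = √(1)
  +(−1)^0/∏(0,1,2,0,0,0)! = 1/2  (running 1/2)
⟨..|..⟩ = √(1)·(1/2) = +0.500000

+0.500000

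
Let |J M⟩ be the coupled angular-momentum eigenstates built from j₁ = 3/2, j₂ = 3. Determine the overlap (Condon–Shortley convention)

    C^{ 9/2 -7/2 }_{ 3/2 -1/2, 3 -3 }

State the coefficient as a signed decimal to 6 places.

+√(1/3) ≈ +0.577350

triangle: 0!*3!*6!/10! = 4320/3628800
(j±m)!: 1!*2!*0!*6!*1!*8! = 58060800
prefactor² = (2J+1)*Δ*N² = 691200
  k=0: +1/(0!*0!*2!*0!*1!*6!) = 1/1440
Σ = 1/1440  ⇒  CG² = 691200*1/1440² = 1/3
CG = +√(1/3) = +0.577350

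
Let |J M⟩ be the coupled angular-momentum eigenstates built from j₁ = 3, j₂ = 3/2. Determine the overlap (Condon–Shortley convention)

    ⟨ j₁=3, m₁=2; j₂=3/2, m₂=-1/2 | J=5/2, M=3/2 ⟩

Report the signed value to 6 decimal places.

triangle: 2!*4!*1!/8! = 48/40320
(j±m)!: 5!*1!*1!*2!*4!*1! = 5760
prefactor² = (2J+1)*Δ*N² = 288/7
  k=0: +1/(0!*2!*1!*1!*3!*0!) = 1/12
  k=1: −1/(1!*1!*0!*0!*4!*1!) = -1/24
Σ = 1/24  ⇒  CG² = 288/7*1/24² = 1/14
CG = +√(1/14) = +0.267261

+√(1/14) = +0.267261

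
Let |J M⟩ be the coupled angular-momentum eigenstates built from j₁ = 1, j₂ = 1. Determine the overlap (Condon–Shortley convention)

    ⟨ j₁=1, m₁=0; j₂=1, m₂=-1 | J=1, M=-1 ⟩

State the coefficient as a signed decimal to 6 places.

+√(1/2) = +0.707107

j₁+j₂−J=1  J+j₁−j₂=1  J−j₁+j₂=1  j₁+j₂+J+1=4
(j₁±m₁, j₂±m₂, J±M) = (1,1,0,2,0,2)
P² = 1/2
sum k=0..0:
  [0] +1/1 = 1
S = 1
C² = P²·S² = 1/2 ; C = +0.707107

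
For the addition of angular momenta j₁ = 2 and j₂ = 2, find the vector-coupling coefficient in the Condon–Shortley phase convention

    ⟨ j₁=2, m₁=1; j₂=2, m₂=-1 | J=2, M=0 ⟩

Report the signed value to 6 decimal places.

triangle: 2!×2!×2!/7! = 8/5040
(j±m)!: 3!×1!×1!×3!×2!×2! = 144
prefactor² = (2J+1)×Δ×N² = 8/7
  k=0: +1/(0!×2!×1!×1!×1!×1!) = 1/2
  k=1: −1/(1!×1!×0!×0!×2!×2!) = -1/4
Σ = 1/4  ⇒  CG² = 8/7×1/4² = 1/14
CG = +√(1/14) = +0.267261

+√(1/14) ≈ +0.267261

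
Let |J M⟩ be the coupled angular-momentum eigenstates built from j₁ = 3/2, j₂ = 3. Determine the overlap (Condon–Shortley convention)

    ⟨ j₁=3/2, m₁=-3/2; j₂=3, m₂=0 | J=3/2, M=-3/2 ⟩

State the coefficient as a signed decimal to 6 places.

-0.169031  (= −√(1/35))

triangle: 3!*0!*3!/7! = 36/5040
(j±m)!: 0!*3!*3!*3!*0!*3! = 1296
prefactor² = (2J+1)*Δ*N² = 1296/35
  k=3: −1/(3!*0!*0!*0!*0!*3!) = -1/36
Σ = -1/36  ⇒  CG² = 1296/35*(-1/36)² = 1/35
CG = −√(1/35) = -0.169031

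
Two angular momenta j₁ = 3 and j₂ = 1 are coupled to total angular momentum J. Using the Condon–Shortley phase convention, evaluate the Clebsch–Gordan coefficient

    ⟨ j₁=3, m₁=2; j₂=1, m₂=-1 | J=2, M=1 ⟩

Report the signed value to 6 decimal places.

+√(10/21) ≈ +0.690066

triangle: 2!×4!×0!/7! = 48/5040
(j±m)!: 5!×1!×0!×2!×3!×1! = 1440
prefactor² = (2J+1)×Δ×N² = 480/7
  k=0: +1/(0!×2!×1!×0!×3!×0!) = 1/12
Σ = 1/12  ⇒  CG² = 480/7×1/12² = 10/21
CG = +√(10/21) = +0.690066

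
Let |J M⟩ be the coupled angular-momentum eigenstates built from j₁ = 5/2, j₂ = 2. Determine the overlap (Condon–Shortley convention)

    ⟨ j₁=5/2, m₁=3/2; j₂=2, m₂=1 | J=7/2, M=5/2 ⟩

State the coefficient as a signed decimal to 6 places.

+0.125988  (= +√(1/63))

triangle: 1!×4!×3!/9! = 144/362880
(j±m)!: 4!×1!×3!×1!×6!×1! = 103680
prefactor² = (2J+1)×Δ×N² = 2304/7
  k=0: +1/(0!×1!×1!×3!×3!×0!) = 1/36
  k=1: −1/(1!×0!×0!×2!×4!×1!) = -1/48
Σ = 1/144  ⇒  CG² = 2304/7×1/144² = 1/63
CG = +√(1/63) = +0.125988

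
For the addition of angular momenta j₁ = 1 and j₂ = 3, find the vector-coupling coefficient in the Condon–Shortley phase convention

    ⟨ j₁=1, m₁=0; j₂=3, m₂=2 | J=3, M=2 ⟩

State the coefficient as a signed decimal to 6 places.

-0.577350

√[7·1!1!5!/8! · 1!1!5!1!5!1!] = √(300)
  +(−1)^0/∏(0,1,1,5,0,0)! = 1/120  (running 1/120)
  +(−1)^1/∏(1,0,0,4,1,1)! = -1/24  (running -1/30)
⟨..|..⟩ = √(300)·(-1/30) = -0.577350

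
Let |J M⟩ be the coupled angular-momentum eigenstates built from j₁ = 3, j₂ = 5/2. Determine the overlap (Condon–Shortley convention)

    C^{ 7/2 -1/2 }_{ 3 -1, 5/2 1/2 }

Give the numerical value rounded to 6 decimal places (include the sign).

-0.125988  (= −√(1/63))

triangle: 2!×4!×3!/10! = 288/3628800
(j±m)!: 2!×4!×3!×2!×3!×4! = 82944
prefactor² = (2J+1)×Δ×N² = 9216/175
  k=0: +1/(0!×2!×4!×3!×0!×0!) = 1/288
  k=1: −1/(1!×1!×3!×2!×1!×1!) = -1/12
  k=2: +1/(2!×0!×2!×1!×2!×2!) = 1/16
Σ = -5/288  ⇒  CG² = 9216/175×(-5/288)² = 1/63
CG = −√(1/63) = -0.125988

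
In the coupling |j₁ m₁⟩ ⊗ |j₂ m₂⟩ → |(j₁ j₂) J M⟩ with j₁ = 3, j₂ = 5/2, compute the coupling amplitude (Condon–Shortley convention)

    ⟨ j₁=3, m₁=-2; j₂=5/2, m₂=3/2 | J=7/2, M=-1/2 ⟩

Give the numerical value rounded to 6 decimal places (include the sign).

j₁+j₂−J=2  J+j₁−j₂=4  J−j₁+j₂=3  j₁+j₂+J+1=10
(j₁±m₁, j₂±m₂, J±M) = (1,5,4,1,3,4)
P² = 9216/35
sum k=1..2:
  [1] −1/144 = -1/144
  [2] +1/24 = 1/24
S = 5/144
C² = P²·S² = 20/63 ; C = +0.563436

+0.563436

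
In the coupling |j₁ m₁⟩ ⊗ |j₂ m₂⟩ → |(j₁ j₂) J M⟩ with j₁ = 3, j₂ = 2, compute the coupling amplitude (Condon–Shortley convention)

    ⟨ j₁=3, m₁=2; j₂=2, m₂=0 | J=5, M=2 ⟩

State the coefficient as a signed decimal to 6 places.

√[11·0!6!4!/11! · 5!1!2!2!7!3!] = √(69120)
  +(−1)^0/∏(0,0,1,2,5,2)! = 1/480  (running 1/480)
⟨..|..⟩ = √(69120)·(1/480) = +0.547723

+√(3/10) ≈ +0.547723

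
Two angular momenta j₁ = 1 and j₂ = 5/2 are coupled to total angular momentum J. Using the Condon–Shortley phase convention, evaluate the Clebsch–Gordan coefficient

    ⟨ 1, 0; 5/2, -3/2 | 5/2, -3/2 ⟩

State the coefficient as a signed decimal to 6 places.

triangle: 1!*1!*4!/7! = 24/5040
(j±m)!: 1!*1!*1!*4!*1!*4! = 576
prefactor² = (2J+1)*Δ*N² = 576/35
  k=0: +1/(0!*1!*1!*1!*0!*3!) = 1/6
  k=1: −1/(1!*0!*0!*0!*1!*4!) = -1/24
Σ = 1/8  ⇒  CG² = 576/35*1/8² = 9/35
CG = +√(9/35) = +0.507093

+√(9/35) ≈ +0.507093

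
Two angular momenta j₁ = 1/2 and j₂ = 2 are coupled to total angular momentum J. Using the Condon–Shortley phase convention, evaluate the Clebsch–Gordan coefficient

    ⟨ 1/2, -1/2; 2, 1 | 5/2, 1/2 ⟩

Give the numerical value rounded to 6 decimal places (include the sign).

+√(2/5) ≈ +0.632456

triangle: 0!*1!*4!/6! = 24/720
(j±m)!: 0!*1!*3!*1!*3!*2! = 72
prefactor² = (2J+1)*Δ*N² = 72/5
  k=0: +1/(0!*0!*1!*3!*0!*1!) = 1/6
Σ = 1/6  ⇒  CG² = 72/5*1/6² = 2/5
CG = +√(2/5) = +0.632456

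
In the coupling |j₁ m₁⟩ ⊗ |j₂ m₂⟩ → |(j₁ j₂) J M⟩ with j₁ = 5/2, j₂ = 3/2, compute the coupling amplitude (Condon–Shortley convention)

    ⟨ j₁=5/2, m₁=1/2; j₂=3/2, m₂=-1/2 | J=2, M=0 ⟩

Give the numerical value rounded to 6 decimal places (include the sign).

−√(1/14) ≈ -0.267261

√[5·2!3!1!/7! · 3!2!1!2!2!2!] = √(8/7)
  +(−1)^0/∏(0,2,2,1,1,0)! = 1/4  (running 1/4)
  +(−1)^1/∏(1,1,1,0,2,1)! = -1/2  (running -1/4)
⟨..|..⟩ = √(8/7)·(-1/4) = -0.267261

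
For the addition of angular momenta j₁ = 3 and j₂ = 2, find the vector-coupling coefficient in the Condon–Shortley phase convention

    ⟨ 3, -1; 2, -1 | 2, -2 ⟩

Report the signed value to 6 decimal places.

j₁+j₂−J=3  J+j₁−j₂=3  J−j₁+j₂=1  j₁+j₂+J+1=8
(j₁±m₁, j₂±m₂, J±M) = (2,4,1,3,0,4)
P² = 216/7
sum k=1..1:
  [1] −1/12 = -1/12
S = -1/12
C² = P²·S² = 3/14 ; C = -0.462910

-0.462910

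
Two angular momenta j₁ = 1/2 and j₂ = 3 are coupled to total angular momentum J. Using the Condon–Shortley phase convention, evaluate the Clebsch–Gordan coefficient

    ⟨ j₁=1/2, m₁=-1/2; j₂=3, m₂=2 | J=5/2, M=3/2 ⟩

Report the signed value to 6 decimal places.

-0.845154  (= −√(5/7))

√[6·1!0!5!/7! · 0!1!5!1!4!1!] = √(2880/7)
  +(−1)^1/∏(1,0,0,4,0,1)! = -1/24  (running -1/24)
⟨..|..⟩ = √(2880/7)·(-1/24) = -0.845154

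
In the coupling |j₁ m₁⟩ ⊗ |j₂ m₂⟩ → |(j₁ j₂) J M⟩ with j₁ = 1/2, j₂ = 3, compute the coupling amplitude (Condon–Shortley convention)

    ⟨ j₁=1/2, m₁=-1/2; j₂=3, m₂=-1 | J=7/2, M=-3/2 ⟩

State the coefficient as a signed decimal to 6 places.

+√(5/7) = +0.845154

triangle: 0!*1!*6!/8! = 720/40320
(j±m)!: 0!*1!*2!*4!*2!*5! = 11520
prefactor² = (2J+1)*Δ*N² = 11520/7
  k=0: +1/(0!*0!*1!*2!*0!*4!) = 1/48
Σ = 1/48  ⇒  CG² = 11520/7*1/48² = 5/7
CG = +√(5/7) = +0.845154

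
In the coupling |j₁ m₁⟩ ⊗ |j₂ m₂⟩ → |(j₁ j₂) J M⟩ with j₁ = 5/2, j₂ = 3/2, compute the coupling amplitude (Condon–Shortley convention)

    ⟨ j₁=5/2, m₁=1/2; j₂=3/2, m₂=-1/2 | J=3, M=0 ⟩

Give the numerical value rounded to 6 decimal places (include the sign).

+0.447214

triangle: 1!×4!×2!/8! = 48/40320
(j±m)!: 3!×2!×1!×2!×3!×3! = 864
prefactor² = (2J+1)×Δ×N² = 36/5
  k=0: +1/(0!×1!×2!×1!×2!×1!) = 1/4
  k=1: −1/(1!×0!×1!×0!×3!×2!) = -1/12
Σ = 1/6  ⇒  CG² = 36/5×1/6² = 1/5
CG = +√(1/5) = +0.447214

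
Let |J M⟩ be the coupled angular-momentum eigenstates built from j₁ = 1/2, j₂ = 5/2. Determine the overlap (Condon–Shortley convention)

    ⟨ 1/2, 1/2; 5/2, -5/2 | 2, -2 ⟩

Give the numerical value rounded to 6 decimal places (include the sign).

√[5·1!0!4!/6! · 1!0!0!5!0!4!] = √(480)
  +(−1)^0/∏(0,1,0,0,0,4)! = 1/24  (running 1/24)
⟨..|..⟩ = √(480)·(1/24) = +0.912871

+0.912871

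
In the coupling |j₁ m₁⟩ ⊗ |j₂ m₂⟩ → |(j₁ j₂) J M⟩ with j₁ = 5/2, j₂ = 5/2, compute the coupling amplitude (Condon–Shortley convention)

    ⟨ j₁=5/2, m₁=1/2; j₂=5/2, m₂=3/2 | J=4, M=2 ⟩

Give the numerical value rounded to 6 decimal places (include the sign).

-0.422577  (= −√(5/28))

triangle: 1!*4!*4!/10! = 576/3628800
(j±m)!: 3!*2!*4!*1!*6!*2! = 414720
prefactor² = (2J+1)*Δ*N² = 20736/35
  k=0: +1/(0!*1!*2!*4!*2!*0!) = 1/96
  k=1: −1/(1!*0!*1!*3!*3!*1!) = -1/36
Σ = -5/288  ⇒  CG² = 20736/35*(-5/288)² = 5/28
CG = −√(5/28) = -0.422577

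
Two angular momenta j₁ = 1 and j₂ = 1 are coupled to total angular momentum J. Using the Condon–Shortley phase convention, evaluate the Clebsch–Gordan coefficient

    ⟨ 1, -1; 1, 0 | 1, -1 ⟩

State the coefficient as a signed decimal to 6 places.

triangle: 1!·1!·1!/4! = 1/24
(j±m)!: 0!·2!·1!·1!·0!·2! = 4
prefactor² = (2J+1)·Δ·N² = 1/2
  k=1: −1/(1!·0!·1!·0!·0!·1!) = -1
Σ = -1  ⇒  CG² = 1/2·(-1)² = 1/2
CG = −√(1/2) = -0.707107

−√(1/2) ≈ -0.707107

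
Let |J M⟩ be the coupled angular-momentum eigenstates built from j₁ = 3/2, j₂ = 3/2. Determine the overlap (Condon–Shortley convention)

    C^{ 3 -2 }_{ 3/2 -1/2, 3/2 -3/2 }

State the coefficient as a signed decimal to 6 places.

+0.707107  (= +√(1/2))

triangle: 0!·3!·3!/7! = 36/5040
(j±m)!: 1!·2!·0!·3!·1!·5! = 1440
prefactor² = (2J+1)·Δ·N² = 72
  k=0: +1/(0!·0!·2!·0!·1!·3!) = 1/12
Σ = 1/12  ⇒  CG² = 72·1/12² = 1/2
CG = +√(1/2) = +0.707107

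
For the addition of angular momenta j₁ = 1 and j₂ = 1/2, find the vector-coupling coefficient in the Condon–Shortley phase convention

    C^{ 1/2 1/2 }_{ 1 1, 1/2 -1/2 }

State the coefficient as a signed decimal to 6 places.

+0.816497

j₁+j₂−J=1  J+j₁−j₂=1  J−j₁+j₂=0  j₁+j₂+J+1=3
(j₁±m₁, j₂±m₂, J±M) = (2,0,0,1,1,0)
P² = 2/3
sum k=0..0:
  [0] +1/1 = 1
S = 1
C² = P²·S² = 2/3 ; C = +0.816497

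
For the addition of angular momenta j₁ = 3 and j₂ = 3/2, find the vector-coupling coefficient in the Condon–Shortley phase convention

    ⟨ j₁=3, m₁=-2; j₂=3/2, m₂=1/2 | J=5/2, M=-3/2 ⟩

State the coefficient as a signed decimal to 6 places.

+√(1/14) = +0.267261

j₁+j₂−J=2  J+j₁−j₂=4  J−j₁+j₂=1  j₁+j₂+J+1=8
(j₁±m₁, j₂±m₂, J±M) = (1,5,2,1,1,4)
P² = 288/7
sum k=1..2:
  [1] −1/24 = -1/24
  [2] +1/12 = 1/12
S = 1/24
C² = P²·S² = 1/14 ; C = +0.267261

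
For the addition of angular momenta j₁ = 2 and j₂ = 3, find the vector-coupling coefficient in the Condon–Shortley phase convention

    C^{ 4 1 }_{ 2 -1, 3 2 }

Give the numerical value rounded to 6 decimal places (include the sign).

-0.591608  (= −√(7/20))

j₁+j₂−J=1  J+j₁−j₂=3  J−j₁+j₂=5  j₁+j₂+J+1=10
(j₁±m₁, j₂±m₂, J±M) = (1,3,5,1,5,3)
P² = 6480/7
sum k=0..1:
  [0] +1/720 = 1/720
  [1] −1/48 = -1/48
S = -7/360
C² = P²·S² = 7/20 ; C = -0.591608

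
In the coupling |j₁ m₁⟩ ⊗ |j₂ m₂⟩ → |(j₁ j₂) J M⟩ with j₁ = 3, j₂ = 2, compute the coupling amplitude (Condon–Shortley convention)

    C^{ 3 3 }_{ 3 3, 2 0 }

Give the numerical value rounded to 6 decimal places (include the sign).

+0.645497  (= +√(5/12))

j₁+j₂−J=2  J+j₁−j₂=4  J−j₁+j₂=2  j₁+j₂+J+1=9
(j₁±m₁, j₂±m₂, J±M) = (6,0,2,2,6,0)
P² = 3840
sum k=0..0:
  [0] +1/96 = 1/96
S = 1/96
C² = P²·S² = 5/12 ; C = +0.645497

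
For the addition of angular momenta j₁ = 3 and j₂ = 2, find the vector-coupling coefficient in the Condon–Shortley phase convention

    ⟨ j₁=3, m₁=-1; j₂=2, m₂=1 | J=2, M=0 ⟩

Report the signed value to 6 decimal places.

√[5·3!3!1!/8! · 2!4!3!1!2!2!] = √(36/7)
  +(−1)^2/∏(2,1,2,1,1,0)! = 1/4  (running 1/4)
  +(−1)^3/∏(3,0,1,0,2,1)! = -1/12  (running 1/6)
⟨..|..⟩ = √(36/7)·(1/6) = +0.377964

+√(1/7) = +0.377964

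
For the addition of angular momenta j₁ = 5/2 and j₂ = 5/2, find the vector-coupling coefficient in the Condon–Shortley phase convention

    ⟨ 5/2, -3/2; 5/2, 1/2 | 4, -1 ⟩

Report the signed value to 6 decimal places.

j₁+j₂−J=1  J+j₁−j₂=4  J−j₁+j₂=4  j₁+j₂+J+1=10
(j₁±m₁, j₂±m₂, J±M) = (1,4,3,2,3,5)
P² = 10368/35
sum k=0..1:
  [0] +1/144 = 1/144
  [1] −1/24 = -1/24
S = -5/144
C² = P²·S² = 5/14 ; C = -0.597614

-0.597614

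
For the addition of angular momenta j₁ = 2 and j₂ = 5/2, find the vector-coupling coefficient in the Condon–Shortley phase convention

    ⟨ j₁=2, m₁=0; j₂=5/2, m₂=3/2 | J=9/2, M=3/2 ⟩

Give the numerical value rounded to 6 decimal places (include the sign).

+√(5/14) ≈ +0.597614

triangle: 0!·4!·5!/10! = 2880/3628800
(j±m)!: 2!·2!·4!·1!·6!·3! = 414720
prefactor² = (2J+1)·Δ·N² = 23040/7
  k=0: +1/(0!·0!·2!·4!·2!·1!) = 1/96
Σ = 1/96  ⇒  CG² = 23040/7·1/96² = 5/14
CG = +√(5/14) = +0.597614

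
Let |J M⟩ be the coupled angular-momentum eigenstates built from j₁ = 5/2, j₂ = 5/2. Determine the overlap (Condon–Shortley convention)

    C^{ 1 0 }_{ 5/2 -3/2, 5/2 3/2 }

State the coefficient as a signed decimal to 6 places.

−√(9/70) ≈ -0.358569

triangle: 4!*1!*1!/7! = 24/5040
(j±m)!: 1!*4!*4!*1!*1!*1! = 576
prefactor² = (2J+1)*Δ*N² = 288/35
  k=3: −1/(3!*1!*1!*1!*0!*0!) = -1/6
  k=4: +1/(4!*0!*0!*0!*1!*1!) = 1/24
Σ = -1/8  ⇒  CG² = 288/35*(-1/8)² = 9/70
CG = −√(9/70) = -0.358569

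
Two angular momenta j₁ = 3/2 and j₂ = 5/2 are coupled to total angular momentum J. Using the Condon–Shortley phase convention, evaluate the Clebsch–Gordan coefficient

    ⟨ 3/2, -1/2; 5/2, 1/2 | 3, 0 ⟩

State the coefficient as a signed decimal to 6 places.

-0.447214

√[7·1!2!4!/8! · 1!2!3!2!3!3!] = √(36/5)
  +(−1)^0/∏(0,1,2,3,0,1)! = 1/12  (running 1/12)
  +(−1)^1/∏(1,0,1,2,1,2)! = -1/4  (running -1/6)
⟨..|..⟩ = √(36/5)·(-1/6) = -0.447214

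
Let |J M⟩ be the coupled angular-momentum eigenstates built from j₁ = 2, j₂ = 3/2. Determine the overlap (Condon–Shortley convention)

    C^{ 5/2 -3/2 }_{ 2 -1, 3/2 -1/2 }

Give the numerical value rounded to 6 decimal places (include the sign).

-0.169031

triangle: 1!·3!·2!/7! = 12/5040
(j±m)!: 1!·3!·1!·2!·1!·4! = 288
prefactor² = (2J+1)·Δ·N² = 144/35
  k=0: +1/(0!·1!·3!·1!·0!·1!) = 1/6
  k=1: −1/(1!·0!·2!·0!·1!·2!) = -1/4
Σ = -1/12  ⇒  CG² = 144/35·(-1/12)² = 1/35
CG = −√(1/35) = -0.169031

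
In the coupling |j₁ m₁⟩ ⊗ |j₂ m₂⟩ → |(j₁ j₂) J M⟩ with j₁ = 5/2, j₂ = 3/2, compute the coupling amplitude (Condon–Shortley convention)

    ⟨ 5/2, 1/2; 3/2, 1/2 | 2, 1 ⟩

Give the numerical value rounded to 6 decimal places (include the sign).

−√(25/84) = -0.545545

triangle: 2!·3!·1!/7! = 12/5040
(j±m)!: 3!·2!·2!·1!·3!·1! = 144
prefactor² = (2J+1)·Δ·N² = 12/7
  k=1: −1/(1!·1!·1!·1!·2!·0!) = -1/2
  k=2: +1/(2!·0!·0!·0!·3!·1!) = 1/12
Σ = -5/12  ⇒  CG² = 12/7·(-5/12)² = 25/84
CG = −√(25/84) = -0.545545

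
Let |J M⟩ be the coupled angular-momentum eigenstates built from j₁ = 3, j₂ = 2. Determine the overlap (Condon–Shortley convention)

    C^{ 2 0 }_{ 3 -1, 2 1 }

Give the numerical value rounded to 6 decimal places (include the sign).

j₁+j₂−J=3  J+j₁−j₂=3  J−j₁+j₂=1  j₁+j₂+J+1=8
(j₁±m₁, j₂±m₂, J±M) = (2,4,3,1,2,2)
P² = 36/7
sum k=2..3:
  [2] +1/4 = 1/4
  [3] −1/12 = -1/12
S = 1/6
C² = P²·S² = 1/7 ; C = +0.377964

+√(1/7) ≈ +0.377964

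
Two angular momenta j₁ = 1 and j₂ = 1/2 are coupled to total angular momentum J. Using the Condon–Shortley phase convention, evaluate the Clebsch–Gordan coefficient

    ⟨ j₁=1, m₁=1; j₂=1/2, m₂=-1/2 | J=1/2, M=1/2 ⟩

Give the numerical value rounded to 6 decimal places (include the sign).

+√(2/3) = +0.816497

√[2·1!1!0!/3! · 2!0!0!1!1!0!] = √(2/3)
  +(−1)^0/∏(0,1,0,0,1,0)! = 1  (running 1)
⟨..|..⟩ = √(2/3)·(1) = +0.816497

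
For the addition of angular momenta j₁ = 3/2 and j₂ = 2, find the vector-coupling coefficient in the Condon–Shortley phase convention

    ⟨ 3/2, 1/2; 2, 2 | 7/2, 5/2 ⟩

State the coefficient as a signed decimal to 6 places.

j₁+j₂−J=0  J+j₁−j₂=3  J−j₁+j₂=4  j₁+j₂+J+1=8
(j₁±m₁, j₂±m₂, J±M) = (2,1,4,0,6,1)
P² = 6912/7
sum k=0..0:
  [0] +1/48 = 1/48
S = 1/48
C² = P²·S² = 3/7 ; C = +0.654654

+√(3/7) = +0.654654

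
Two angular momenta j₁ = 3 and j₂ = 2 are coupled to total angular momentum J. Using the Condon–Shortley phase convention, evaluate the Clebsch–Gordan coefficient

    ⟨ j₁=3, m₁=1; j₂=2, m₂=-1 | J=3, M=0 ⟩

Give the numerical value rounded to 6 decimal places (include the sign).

+0.182574

√[7·2!4!2!/9! · 4!2!1!3!3!3!] = √(96/5)
  +(−1)^0/∏(0,2,2,1,2,1)! = 1/8  (running 1/8)
  +(−1)^1/∏(1,1,1,0,3,2)! = -1/12  (running 1/24)
⟨..|..⟩ = √(96/5)·(1/24) = +0.182574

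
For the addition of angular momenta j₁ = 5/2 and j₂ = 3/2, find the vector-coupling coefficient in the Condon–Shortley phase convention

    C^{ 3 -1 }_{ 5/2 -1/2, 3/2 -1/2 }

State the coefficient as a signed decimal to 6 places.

+√(1/60) = +0.129099

j₁+j₂−J=1  J+j₁−j₂=4  J−j₁+j₂=2  j₁+j₂+J+1=8
(j₁±m₁, j₂±m₂, J±M) = (2,3,1,2,2,4)
P² = 48/5
sum k=0..1:
  [0] +1/6 = 1/6
  [1] −1/8 = -1/8
S = 1/24
C² = P²·S² = 1/60 ; C = +0.129099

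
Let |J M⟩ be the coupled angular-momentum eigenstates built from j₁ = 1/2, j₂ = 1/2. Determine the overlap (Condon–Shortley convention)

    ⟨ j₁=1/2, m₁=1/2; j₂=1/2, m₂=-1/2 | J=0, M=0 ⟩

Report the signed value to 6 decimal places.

+√(1/2) = +0.707107

j₁+j₂−J=1  J+j₁−j₂=0  J−j₁+j₂=0  j₁+j₂+J+1=2
(j₁±m₁, j₂±m₂, J±M) = (1,0,0,1,0,0)
P² = 1/2
sum k=0..0:
  [0] +1/1 = 1
S = 1
C² = P²·S² = 1/2 ; C = +0.707107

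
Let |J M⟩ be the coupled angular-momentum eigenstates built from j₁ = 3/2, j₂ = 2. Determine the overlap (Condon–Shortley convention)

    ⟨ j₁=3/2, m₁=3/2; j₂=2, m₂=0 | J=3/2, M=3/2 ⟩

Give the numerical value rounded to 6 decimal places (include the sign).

triangle: 2!·1!·2!/6! = 4/720
(j±m)!: 3!·0!·2!·2!·3!·0! = 144
prefactor² = (2J+1)·Δ·N² = 16/5
  k=0: +1/(0!·2!·0!·2!·1!·0!) = 1/4
Σ = 1/4  ⇒  CG² = 16/5·1/4² = 1/5
CG = +√(1/5) = +0.447214

+√(1/5) ≈ +0.447214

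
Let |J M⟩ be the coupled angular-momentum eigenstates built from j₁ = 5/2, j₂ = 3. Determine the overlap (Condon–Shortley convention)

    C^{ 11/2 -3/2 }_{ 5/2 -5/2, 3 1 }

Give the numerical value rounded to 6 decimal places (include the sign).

+√(1/22) = +0.213201

√[12·0!5!6!/12! · 0!5!4!2!4!7!] = √(16588800/11)
  +(−1)^0/∏(0,0,5,4,0,2)! = 1/5760  (running 1/5760)
⟨..|..⟩ = √(16588800/11)·(1/5760) = +0.213201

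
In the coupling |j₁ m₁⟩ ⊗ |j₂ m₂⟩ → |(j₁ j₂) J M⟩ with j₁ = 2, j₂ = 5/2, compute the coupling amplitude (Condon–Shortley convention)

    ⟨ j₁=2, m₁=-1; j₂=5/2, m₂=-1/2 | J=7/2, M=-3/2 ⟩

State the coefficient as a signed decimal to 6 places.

-0.308607

j₁+j₂−J=1  J+j₁−j₂=3  J−j₁+j₂=4  j₁+j₂+J+1=9
(j₁±m₁, j₂±m₂, J±M) = (1,3,2,3,2,5)
P² = 384/7
sum k=0..1:
  [0] +1/24 = 1/24
  [1] −1/12 = -1/12
S = -1/24
C² = P²·S² = 2/21 ; C = -0.308607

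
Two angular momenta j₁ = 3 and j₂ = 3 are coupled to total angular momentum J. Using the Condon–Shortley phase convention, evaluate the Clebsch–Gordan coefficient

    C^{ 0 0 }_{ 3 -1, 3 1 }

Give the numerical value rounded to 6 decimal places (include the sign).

+0.377964  (= +√(1/7))

√[1·6!0!0!/7! · 2!4!4!2!0!0!] = √(2304/7)
  +(−1)^4/∏(4,2,0,0,0,0)! = 1/48  (running 1/48)
⟨..|..⟩ = √(2304/7)·(1/48) = +0.377964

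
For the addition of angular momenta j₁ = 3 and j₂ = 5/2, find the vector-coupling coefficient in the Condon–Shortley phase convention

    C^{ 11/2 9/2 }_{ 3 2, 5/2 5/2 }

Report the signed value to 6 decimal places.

√[12·0!6!5!/12! · 5!1!5!0!10!1!] = √(1244160000/11)
  +(−1)^0/∏(0,0,1,5,5,0)! = 1/14400  (running 1/14400)
⟨..|..⟩ = √(1244160000/11)·(1/14400) = +0.738549

+0.738549  (= +√(6/11))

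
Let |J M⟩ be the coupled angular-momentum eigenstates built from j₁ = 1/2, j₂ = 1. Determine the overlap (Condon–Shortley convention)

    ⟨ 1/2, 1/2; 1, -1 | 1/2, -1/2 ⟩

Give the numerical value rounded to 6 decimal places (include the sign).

j₁+j₂−J=1  J+j₁−j₂=0  J−j₁+j₂=1  j₁+j₂+J+1=3
(j₁±m₁, j₂±m₂, J±M) = (1,0,0,2,0,1)
P² = 2/3
sum k=0..0:
  [0] +1/1 = 1
S = 1
C² = P²·S² = 2/3 ; C = +0.816497

+√(2/3) ≈ +0.816497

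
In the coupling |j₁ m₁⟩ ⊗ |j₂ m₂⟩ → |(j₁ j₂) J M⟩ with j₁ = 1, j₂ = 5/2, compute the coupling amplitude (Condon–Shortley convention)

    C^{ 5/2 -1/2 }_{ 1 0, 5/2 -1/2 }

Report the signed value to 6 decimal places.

√[6·1!1!4!/7! · 1!1!2!3!2!3!] = √(144/35)
  +(−1)^0/∏(0,1,1,2,0,2)! = 1/4  (running 1/4)
  +(−1)^1/∏(1,0,0,1,1,3)! = -1/6  (running 1/12)
⟨..|..⟩ = √(144/35)·(1/12) = +0.169031

+0.169031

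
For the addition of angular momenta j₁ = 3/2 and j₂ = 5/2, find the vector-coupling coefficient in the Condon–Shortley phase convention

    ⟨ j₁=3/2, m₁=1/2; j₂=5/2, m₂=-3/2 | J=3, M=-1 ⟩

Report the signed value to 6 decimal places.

triangle: 1!·2!·4!/8! = 48/40320
(j±m)!: 2!·1!·1!·4!·2!·4! = 2304
prefactor² = (2J+1)·Δ·N² = 96/5
  k=0: +1/(0!·1!·1!·1!·1!·3!) = 1/6
  k=1: −1/(1!·0!·0!·0!·2!·4!) = -1/48
Σ = 7/48  ⇒  CG² = 96/5·7/48² = 49/120
CG = +√(49/120) = +0.639010

+0.639010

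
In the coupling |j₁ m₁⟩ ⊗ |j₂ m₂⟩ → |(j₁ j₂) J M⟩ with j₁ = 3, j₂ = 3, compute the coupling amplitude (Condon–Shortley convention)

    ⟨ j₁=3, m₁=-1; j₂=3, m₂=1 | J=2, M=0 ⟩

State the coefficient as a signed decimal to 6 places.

j₁+j₂−J=4  J+j₁−j₂=2  J−j₁+j₂=2  j₁+j₂+J+1=9
(j₁±m₁, j₂±m₂, J±M) = (2,4,4,2,2,2)
P² = 256/21
sum k=2..4:
  [2] +1/16 = 1/16
  [3] −1/6 = -1/6
  [4] +1/96 = 1/96
S = -3/32
C² = P²·S² = 3/28 ; C = -0.327327

−√(3/28) ≈ -0.327327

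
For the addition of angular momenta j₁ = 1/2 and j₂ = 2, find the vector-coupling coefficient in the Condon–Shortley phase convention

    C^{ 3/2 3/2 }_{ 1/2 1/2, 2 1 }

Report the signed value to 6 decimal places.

+0.447214  (= +√(1/5))

triangle: 1!·0!·3!/5! = 6/120
(j±m)!: 1!·0!·3!·1!·3!·0! = 36
prefactor² = (2J+1)·Δ·N² = 36/5
  k=0: +1/(0!·1!·0!·3!·0!·0!) = 1/6
Σ = 1/6  ⇒  CG² = 36/5·1/6² = 1/5
CG = +√(1/5) = +0.447214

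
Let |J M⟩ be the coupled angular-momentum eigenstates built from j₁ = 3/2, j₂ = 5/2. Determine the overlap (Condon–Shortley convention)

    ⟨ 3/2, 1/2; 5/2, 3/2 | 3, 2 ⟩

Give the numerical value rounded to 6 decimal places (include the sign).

triangle: 1!*2!*4!/8! = 48/40320
(j±m)!: 2!*1!*4!*1!*5!*1! = 5760
prefactor² = (2J+1)*Δ*N² = 48
  k=0: +1/(0!*1!*1!*4!*1!*0!) = 1/24
  k=1: −1/(1!*0!*0!*3!*2!*1!) = -1/12
Σ = -1/24  ⇒  CG² = 48*(-1/24)² = 1/12
CG = −√(1/12) = -0.288675

-0.288675  (= −√(1/12))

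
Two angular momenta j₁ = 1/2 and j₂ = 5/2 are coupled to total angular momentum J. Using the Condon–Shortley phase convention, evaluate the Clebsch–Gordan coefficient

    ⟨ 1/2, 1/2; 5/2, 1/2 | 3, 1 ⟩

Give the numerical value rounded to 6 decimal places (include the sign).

+√(2/3) ≈ +0.816497

j₁+j₂−J=0  J+j₁−j₂=1  J−j₁+j₂=5  j₁+j₂+J+1=7
(j₁±m₁, j₂±m₂, J±M) = (1,0,3,2,4,2)
P² = 96
sum k=0..0:
  [0] +1/12 = 1/12
S = 1/12
C² = P²·S² = 2/3 ; C = +0.816497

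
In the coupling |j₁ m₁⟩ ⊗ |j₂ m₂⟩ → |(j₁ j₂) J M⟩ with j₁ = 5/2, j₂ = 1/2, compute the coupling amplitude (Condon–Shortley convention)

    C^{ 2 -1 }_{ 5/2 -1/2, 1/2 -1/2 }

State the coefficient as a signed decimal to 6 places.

triangle: 1!·4!·0!/6! = 24/720
(j±m)!: 2!·3!·0!·1!·1!·3! = 72
prefactor² = (2J+1)·Δ·N² = 12
  k=0: +1/(0!·1!·3!·0!·1!·0!) = 1/6
Σ = 1/6  ⇒  CG² = 12·1/6² = 1/3
CG = +√(1/3) = +0.577350

+√(1/3) ≈ +0.577350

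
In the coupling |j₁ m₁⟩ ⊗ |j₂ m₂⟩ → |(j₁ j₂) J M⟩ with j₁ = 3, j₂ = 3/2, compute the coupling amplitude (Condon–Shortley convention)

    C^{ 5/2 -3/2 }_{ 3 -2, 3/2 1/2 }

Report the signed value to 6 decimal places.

+√(1/14) = +0.267261

√[6·2!4!1!/8! · 1!5!2!1!1!4!] = √(288/7)
  +(−1)^1/∏(1,1,4,1,0,0)! = -1/24  (running -1/24)
  +(−1)^2/∏(2,0,3,0,1,1)! = 1/12  (running 1/24)
⟨..|..⟩ = √(288/7)·(1/24) = +0.267261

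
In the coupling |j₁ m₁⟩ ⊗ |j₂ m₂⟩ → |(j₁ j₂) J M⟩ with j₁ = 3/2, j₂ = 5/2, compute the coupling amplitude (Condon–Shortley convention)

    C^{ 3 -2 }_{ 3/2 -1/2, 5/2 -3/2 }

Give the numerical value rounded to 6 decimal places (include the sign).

+0.288675

triangle: 1!*2!*4!/8! = 48/40320
(j±m)!: 1!*2!*1!*4!*1!*5! = 5760
prefactor² = (2J+1)*Δ*N² = 48
  k=0: +1/(0!*1!*2!*1!*0!*3!) = 1/12
  k=1: −1/(1!*0!*1!*0!*1!*4!) = -1/24
Σ = 1/24  ⇒  CG² = 48*1/24² = 1/12
CG = +√(1/12) = +0.288675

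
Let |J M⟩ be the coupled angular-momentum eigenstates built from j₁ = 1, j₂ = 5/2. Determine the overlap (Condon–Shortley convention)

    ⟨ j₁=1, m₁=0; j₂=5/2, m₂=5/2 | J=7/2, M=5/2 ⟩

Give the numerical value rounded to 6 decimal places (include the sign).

j₁+j₂−J=0  J+j₁−j₂=2  J−j₁+j₂=5  j₁+j₂+J+1=8
(j₁±m₁, j₂±m₂, J±M) = (1,1,5,0,6,1)
P² = 28800/7
sum k=0..0:
  [0] +1/120 = 1/120
S = 1/120
C² = P²·S² = 2/7 ; C = +0.534522

+0.534522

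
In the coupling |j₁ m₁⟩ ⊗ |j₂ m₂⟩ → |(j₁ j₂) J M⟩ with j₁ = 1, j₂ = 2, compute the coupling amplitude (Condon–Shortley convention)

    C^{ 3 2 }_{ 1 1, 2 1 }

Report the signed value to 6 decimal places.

+0.816497  (= +√(2/3))

triangle: 0!*2!*4!/7! = 48/5040
(j±m)!: 2!*0!*3!*1!*5!*1! = 1440
prefactor² = (2J+1)*Δ*N² = 96
  k=0: +1/(0!*0!*0!*3!*2!*1!) = 1/12
Σ = 1/12  ⇒  CG² = 96*1/12² = 2/3
CG = +√(2/3) = +0.816497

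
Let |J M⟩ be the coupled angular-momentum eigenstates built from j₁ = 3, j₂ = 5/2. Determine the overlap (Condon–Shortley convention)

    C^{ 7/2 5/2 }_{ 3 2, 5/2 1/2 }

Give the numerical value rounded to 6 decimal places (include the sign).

−√(2/63) = -0.178174

√[8·2!4!3!/10! · 5!1!3!2!6!1!] = √(4608/7)
  +(−1)^0/∏(0,2,1,3,3,0)! = 1/72  (running 1/72)
  +(−1)^1/∏(1,1,0,2,4,1)! = -1/48  (running -1/144)
⟨..|..⟩ = √(4608/7)·(-1/144) = -0.178174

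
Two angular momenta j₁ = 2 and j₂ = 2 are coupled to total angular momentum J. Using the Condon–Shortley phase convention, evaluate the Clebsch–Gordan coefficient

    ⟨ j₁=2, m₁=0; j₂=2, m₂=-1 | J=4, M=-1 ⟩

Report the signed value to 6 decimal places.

+√(3/7) ≈ +0.654654

j₁+j₂−J=0  J+j₁−j₂=4  J−j₁+j₂=4  j₁+j₂+J+1=9
(j₁±m₁, j₂±m₂, J±M) = (2,2,1,3,3,5)
P² = 1728/7
sum k=0..0:
  [0] +1/24 = 1/24
S = 1/24
C² = P²·S² = 3/7 ; C = +0.654654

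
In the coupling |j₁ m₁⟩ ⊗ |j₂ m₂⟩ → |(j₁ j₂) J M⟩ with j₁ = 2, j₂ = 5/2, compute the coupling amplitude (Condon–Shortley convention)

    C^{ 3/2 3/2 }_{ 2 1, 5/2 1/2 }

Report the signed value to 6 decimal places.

−√(9/35) ≈ -0.507093

triangle: 3!·1!·2!/7! = 12/5040
(j±m)!: 3!·1!·3!·2!·3!·0! = 432
prefactor² = (2J+1)·Δ·N² = 144/35
  k=1: −1/(1!·2!·0!·2!·1!·0!) = -1/4
Σ = -1/4  ⇒  CG² = 144/35·(-1/4)² = 9/35
CG = −√(9/35) = -0.507093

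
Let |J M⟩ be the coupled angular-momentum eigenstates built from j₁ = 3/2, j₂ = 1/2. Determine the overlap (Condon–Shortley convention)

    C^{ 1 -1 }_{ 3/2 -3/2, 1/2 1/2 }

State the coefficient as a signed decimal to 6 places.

√[3·1!2!0!/4! · 0!3!1!0!0!2!] = √(3)
  +(−1)^1/∏(1,0,2,0,0,0)! = -1/2  (running -1/2)
⟨..|..⟩ = √(3)·(-1/2) = -0.866025

-0.866025  (= −√(3/4))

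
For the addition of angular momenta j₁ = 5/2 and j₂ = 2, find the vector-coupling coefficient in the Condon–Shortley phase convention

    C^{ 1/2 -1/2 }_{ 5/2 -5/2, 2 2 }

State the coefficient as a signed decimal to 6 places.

√[2·4!1!0!/6! · 0!5!4!0!0!1!] = √(192)
  +(−1)^4/∏(4,0,1,0,0,0)! = 1/24  (running 1/24)
⟨..|..⟩ = √(192)·(1/24) = +0.577350

+0.577350  (= +√(1/3))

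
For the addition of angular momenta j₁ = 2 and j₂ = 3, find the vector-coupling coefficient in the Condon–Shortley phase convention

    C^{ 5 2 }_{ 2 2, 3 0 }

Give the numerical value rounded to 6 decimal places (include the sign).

√[11·0!4!6!/11! · 4!0!3!3!7!3!] = √(124416)
  +(−1)^0/∏(0,0,0,3,4,3)! = 1/864  (running 1/864)
⟨..|..⟩ = √(124416)·(1/864) = +0.408248

+0.408248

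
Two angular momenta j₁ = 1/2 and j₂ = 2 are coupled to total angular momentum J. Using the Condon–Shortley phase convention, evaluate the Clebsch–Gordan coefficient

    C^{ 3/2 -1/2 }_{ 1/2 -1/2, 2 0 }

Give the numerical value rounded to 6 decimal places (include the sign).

triangle: 1!·0!·3!/5! = 6/120
(j±m)!: 0!·1!·2!·2!·1!·2! = 8
prefactor² = (2J+1)·Δ·N² = 8/5
  k=1: −1/(1!·0!·0!·1!·0!·2!) = -1/2
Σ = -1/2  ⇒  CG² = 8/5·(-1/2)² = 2/5
CG = −√(2/5) = -0.632456

-0.632456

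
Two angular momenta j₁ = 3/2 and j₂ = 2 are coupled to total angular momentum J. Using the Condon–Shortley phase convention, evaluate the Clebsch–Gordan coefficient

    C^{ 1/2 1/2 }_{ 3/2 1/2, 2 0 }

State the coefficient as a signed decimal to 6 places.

−√(1/5) = -0.447214

√[2·3!0!1!/5! · 2!1!2!2!1!0!] = √(4/5)
  +(−1)^1/∏(1,2,0,1,0,0)! = -1/2  (running -1/2)
⟨..|..⟩ = √(4/5)·(-1/2) = -0.447214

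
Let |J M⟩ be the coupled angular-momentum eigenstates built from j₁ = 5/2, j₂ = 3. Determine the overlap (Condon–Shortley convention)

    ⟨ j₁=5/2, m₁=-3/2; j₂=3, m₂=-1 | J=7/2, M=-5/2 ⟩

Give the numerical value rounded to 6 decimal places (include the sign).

√[8·2!3!4!/10! · 1!4!2!4!1!6!] = √(18432/35)
  +(−1)^1/∏(1,1,3,1,0,3)! = -1/36  (running -1/36)
  +(−1)^2/∏(2,0,2,0,1,4)! = 1/96  (running -5/288)
⟨..|..⟩ = √(18432/35)·(-5/288) = -0.398410

-0.398410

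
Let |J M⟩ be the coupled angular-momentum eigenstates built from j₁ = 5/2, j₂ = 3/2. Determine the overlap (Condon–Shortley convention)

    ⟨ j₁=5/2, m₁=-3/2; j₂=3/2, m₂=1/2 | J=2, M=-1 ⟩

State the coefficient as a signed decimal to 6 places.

√[5·2!3!1!/7! · 1!4!2!1!1!3!] = √(24/7)
  +(−1)^1/∏(1,1,3,1,0,0)! = -1/6  (running -1/6)
  +(−1)^2/∏(2,0,2,0,1,1)! = 1/4  (running 1/12)
⟨..|..⟩ = √(24/7)·(1/12) = +0.154303

+√(1/42) = +0.154303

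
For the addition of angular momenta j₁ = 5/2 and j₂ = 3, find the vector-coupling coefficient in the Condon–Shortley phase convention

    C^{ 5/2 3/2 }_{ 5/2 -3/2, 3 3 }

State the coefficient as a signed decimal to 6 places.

triangle: 3!×2!×3!/9! = 72/362880
(j±m)!: 1!×4!×6!×0!×4!×1! = 414720
prefactor² = (2J+1)×Δ×N² = 3456/7
  k=3: −1/(3!×0!×1!×3!×1!×0!) = -1/36
Σ = -1/36  ⇒  CG² = 3456/7×(-1/36)² = 8/21
CG = −√(8/21) = -0.617213

−√(8/21) = -0.617213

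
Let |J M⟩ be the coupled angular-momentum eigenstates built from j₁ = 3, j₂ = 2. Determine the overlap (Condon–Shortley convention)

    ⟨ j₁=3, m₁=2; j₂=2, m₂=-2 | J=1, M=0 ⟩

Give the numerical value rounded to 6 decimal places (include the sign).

+√(1/7) = +0.377964

triangle: 4!*2!*0!/7! = 48/5040
(j±m)!: 5!*1!*0!*4!*1!*1! = 2880
prefactor² = (2J+1)*Δ*N² = 576/7
  k=0: +1/(0!*4!*1!*0!*1!*0!) = 1/24
Σ = 1/24  ⇒  CG² = 576/7*1/24² = 1/7
CG = +√(1/7) = +0.377964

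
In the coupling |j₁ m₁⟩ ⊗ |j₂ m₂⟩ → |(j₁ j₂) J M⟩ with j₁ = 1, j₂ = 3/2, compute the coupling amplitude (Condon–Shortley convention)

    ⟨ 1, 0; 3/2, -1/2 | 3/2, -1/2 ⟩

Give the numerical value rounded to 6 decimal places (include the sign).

√[4·1!1!2!/5! · 1!1!1!2!1!2!] = √(4/15)
  +(−1)^0/∏(0,1,1,1,0,1)! = 1  (running 1)
  +(−1)^1/∏(1,0,0,0,1,2)! = -1/2  (running 1/2)
⟨..|..⟩ = √(4/15)·(1/2) = +0.258199

+√(1/15) ≈ +0.258199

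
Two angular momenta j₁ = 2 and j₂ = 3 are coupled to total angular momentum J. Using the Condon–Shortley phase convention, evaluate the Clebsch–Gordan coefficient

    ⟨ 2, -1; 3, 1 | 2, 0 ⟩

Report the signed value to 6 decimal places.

√[5·3!1!3!/8! · 1!3!4!2!2!2!] = √(36/7)
  +(−1)^2/∏(2,1,1,2,0,1)! = 1/4  (running 1/4)
  +(−1)^3/∏(3,0,0,1,1,2)! = -1/12  (running 1/6)
⟨..|..⟩ = √(36/7)·(1/6) = +0.377964

+0.377964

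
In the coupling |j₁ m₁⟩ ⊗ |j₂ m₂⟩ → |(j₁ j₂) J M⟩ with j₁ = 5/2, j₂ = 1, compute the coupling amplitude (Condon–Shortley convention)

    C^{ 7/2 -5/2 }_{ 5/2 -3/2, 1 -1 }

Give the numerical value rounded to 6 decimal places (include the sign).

+√(5/7) ≈ +0.845154

√[8·0!5!2!/8! · 1!4!0!2!1!6!] = √(11520/7)
  +(−1)^0/∏(0,0,4,0,1,2)! = 1/48  (running 1/48)
⟨..|..⟩ = √(11520/7)·(1/48) = +0.845154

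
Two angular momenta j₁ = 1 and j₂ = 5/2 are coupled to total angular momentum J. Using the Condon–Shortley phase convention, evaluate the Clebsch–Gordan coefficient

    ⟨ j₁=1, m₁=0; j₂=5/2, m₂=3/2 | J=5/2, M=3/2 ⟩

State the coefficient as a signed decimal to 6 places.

j₁+j₂−J=1  J+j₁−j₂=1  J−j₁+j₂=4  j₁+j₂+J+1=7
(j₁±m₁, j₂±m₂, J±M) = (1,1,4,1,4,1)
P² = 576/35
sum k=0..1:
  [0] +1/24 = 1/24
  [1] −1/6 = -1/6
S = -1/8
C² = P²·S² = 9/35 ; C = -0.507093

-0.507093  (= −√(9/35))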